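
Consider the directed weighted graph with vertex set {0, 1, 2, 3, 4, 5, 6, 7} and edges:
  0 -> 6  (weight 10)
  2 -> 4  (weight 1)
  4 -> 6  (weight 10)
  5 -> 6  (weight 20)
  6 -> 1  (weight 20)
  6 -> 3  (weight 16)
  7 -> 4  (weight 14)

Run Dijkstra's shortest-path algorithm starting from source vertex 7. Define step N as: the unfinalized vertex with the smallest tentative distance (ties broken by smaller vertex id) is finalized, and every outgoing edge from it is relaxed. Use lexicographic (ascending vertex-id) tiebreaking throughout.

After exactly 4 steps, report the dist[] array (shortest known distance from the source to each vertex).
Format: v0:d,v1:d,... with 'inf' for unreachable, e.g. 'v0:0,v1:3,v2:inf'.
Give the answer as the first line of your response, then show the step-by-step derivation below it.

v0:inf,v1:44,v2:inf,v3:40,v4:14,v5:inf,v6:24,v7:0

step 1: dist = v0:inf,v1:inf,v2:inf,v3:inf,v4:14,v5:inf,v6:inf,v7:0
step 2: dist = v0:inf,v1:inf,v2:inf,v3:inf,v4:14,v5:inf,v6:24,v7:0
step 3: dist = v0:inf,v1:44,v2:inf,v3:40,v4:14,v5:inf,v6:24,v7:0
step 4: dist = v0:inf,v1:44,v2:inf,v3:40,v4:14,v5:inf,v6:24,v7:0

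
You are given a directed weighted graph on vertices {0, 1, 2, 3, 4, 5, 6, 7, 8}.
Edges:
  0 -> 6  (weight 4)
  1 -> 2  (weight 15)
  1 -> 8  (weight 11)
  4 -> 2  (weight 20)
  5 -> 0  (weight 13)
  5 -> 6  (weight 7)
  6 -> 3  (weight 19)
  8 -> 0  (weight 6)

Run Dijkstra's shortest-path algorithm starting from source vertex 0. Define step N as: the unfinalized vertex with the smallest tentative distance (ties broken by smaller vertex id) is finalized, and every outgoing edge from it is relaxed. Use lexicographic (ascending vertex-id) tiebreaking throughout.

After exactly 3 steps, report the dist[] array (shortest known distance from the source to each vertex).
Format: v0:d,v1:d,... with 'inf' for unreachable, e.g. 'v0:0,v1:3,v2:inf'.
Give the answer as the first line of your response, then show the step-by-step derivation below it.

v0:0,v1:inf,v2:inf,v3:23,v4:inf,v5:inf,v6:4,v7:inf,v8:inf

step 1: dist = v0:0,v1:inf,v2:inf,v3:inf,v4:inf,v5:inf,v6:4,v7:inf,v8:inf
step 2: dist = v0:0,v1:inf,v2:inf,v3:23,v4:inf,v5:inf,v6:4,v7:inf,v8:inf
step 3: dist = v0:0,v1:inf,v2:inf,v3:23,v4:inf,v5:inf,v6:4,v7:inf,v8:inf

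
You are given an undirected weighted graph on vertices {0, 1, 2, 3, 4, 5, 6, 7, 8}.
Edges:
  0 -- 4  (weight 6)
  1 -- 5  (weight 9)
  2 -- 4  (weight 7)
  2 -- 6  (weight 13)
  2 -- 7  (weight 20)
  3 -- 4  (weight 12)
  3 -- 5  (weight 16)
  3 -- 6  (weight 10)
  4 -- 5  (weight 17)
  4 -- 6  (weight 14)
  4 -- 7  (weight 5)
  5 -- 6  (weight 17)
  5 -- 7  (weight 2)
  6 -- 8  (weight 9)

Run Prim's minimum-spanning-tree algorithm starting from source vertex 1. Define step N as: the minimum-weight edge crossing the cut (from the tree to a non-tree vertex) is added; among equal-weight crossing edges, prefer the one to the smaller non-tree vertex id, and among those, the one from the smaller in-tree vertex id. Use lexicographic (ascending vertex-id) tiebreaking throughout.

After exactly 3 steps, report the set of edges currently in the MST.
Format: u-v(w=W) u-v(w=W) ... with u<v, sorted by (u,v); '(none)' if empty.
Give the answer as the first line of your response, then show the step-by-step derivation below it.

1-5(w=9) 4-7(w=5) 5-7(w=2)

step 1: add edge 1-5 (w=9); MST = {1-5(w=9)}
step 2: add edge 5-7 (w=2); MST = {1-5(w=9) 5-7(w=2)}
step 3: add edge 4-7 (w=5); MST = {1-5(w=9) 4-7(w=5) 5-7(w=2)}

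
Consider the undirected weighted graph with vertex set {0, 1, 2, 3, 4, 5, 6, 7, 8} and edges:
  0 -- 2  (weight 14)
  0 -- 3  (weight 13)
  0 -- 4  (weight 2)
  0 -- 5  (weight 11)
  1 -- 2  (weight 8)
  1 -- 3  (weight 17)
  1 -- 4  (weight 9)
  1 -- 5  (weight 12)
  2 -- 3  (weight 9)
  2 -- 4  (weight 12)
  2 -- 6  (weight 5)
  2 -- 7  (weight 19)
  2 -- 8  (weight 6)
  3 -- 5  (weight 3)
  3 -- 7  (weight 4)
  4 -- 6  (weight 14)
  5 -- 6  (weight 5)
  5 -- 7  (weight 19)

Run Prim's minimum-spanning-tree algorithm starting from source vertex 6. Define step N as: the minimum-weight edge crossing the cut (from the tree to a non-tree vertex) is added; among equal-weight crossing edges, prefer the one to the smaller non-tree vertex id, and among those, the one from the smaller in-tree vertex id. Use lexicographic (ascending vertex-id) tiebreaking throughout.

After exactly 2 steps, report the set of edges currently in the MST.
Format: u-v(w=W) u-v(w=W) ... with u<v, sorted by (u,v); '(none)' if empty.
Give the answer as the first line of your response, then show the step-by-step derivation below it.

2-6(w=5) 5-6(w=5)

step 1: add edge 2-6 (w=5); MST = {2-6(w=5)}
step 2: add edge 5-6 (w=5); MST = {2-6(w=5) 5-6(w=5)}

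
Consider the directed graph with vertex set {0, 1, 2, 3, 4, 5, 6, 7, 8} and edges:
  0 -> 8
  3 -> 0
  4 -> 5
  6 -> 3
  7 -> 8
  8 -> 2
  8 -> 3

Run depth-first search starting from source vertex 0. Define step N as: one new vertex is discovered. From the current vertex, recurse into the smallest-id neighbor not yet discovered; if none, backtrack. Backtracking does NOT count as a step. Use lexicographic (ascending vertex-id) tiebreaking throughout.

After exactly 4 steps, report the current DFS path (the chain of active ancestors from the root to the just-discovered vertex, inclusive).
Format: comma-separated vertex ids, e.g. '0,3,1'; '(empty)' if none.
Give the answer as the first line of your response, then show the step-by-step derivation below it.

0,8,3

step 1: discover 0; path=0; order=0
step 2: discover 8; path=0>8; order=0,8
step 3: discover 2; path=0>8>2; order=0,8,2
step 4: discover 3; path=0>8>3; order=0,8,2,3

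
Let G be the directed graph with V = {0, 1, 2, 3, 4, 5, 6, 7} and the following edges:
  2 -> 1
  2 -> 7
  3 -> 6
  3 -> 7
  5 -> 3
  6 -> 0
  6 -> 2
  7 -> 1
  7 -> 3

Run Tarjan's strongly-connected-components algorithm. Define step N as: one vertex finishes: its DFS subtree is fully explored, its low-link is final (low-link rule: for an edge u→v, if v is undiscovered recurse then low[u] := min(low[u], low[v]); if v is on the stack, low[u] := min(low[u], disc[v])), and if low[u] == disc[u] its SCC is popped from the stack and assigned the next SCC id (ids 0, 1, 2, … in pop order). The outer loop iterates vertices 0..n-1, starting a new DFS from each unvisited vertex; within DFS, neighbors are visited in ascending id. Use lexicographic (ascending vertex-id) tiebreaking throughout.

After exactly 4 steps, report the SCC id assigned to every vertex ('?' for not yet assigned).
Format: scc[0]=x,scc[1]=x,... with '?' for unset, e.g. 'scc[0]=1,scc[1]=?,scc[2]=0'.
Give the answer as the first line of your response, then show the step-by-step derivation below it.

scc[0]=0,scc[1]=1,scc[2]=?,scc[3]=?,scc[4]=?,scc[5]=?,scc[6]=?,scc[7]=?

step 1: low=(low[0]=0,low[1]=?,low[2]=?,low[3]=?,low[4]=?,low[5]=?,low[6]=?,low[7]=?); scc=(scc[0]=0,scc[1]=?,scc[2]=?,scc[3]=?,scc[4]=?,scc[5]=?,scc[6]=?,scc[7]=?)
step 2: low=(low[0]=0,low[1]=1,low[2]=?,low[3]=?,low[4]=?,low[5]=?,low[6]=?,low[7]=?); scc=(scc[0]=0,scc[1]=1,scc[2]=?,scc[3]=?,scc[4]=?,scc[5]=?,scc[6]=?,scc[7]=?)
step 3: low=(low[0]=0,low[1]=1,low[2]=2,low[3]=4,low[4]=?,low[5]=?,low[6]=2,low[7]=3); scc=(scc[0]=0,scc[1]=1,scc[2]=?,scc[3]=?,scc[4]=?,scc[5]=?,scc[6]=?,scc[7]=?)
step 4: low=(low[0]=0,low[1]=1,low[2]=2,low[3]=2,low[4]=?,low[5]=?,low[6]=2,low[7]=3); scc=(scc[0]=0,scc[1]=1,scc[2]=?,scc[3]=?,scc[4]=?,scc[5]=?,scc[6]=?,scc[7]=?)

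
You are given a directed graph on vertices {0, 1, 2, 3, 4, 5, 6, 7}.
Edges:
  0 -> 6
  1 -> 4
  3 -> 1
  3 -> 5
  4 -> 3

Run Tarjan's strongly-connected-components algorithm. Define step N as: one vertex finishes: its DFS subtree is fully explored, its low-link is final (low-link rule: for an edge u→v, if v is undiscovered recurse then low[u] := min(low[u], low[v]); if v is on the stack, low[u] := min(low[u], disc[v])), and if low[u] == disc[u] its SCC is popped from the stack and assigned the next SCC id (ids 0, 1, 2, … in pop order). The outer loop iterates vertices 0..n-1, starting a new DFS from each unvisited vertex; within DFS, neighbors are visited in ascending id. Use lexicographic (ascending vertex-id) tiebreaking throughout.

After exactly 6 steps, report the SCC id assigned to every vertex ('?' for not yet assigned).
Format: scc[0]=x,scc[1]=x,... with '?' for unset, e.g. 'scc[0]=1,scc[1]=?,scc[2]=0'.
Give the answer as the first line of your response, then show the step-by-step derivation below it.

scc[0]=1,scc[1]=3,scc[2]=?,scc[3]=3,scc[4]=3,scc[5]=2,scc[6]=0,scc[7]=?

step 1: low=(low[0]=0,low[1]=?,low[2]=?,low[3]=?,low[4]=?,low[5]=?,low[6]=1,low[7]=?); scc=(scc[0]=?,scc[1]=?,scc[2]=?,scc[3]=?,scc[4]=?,scc[5]=?,scc[6]=0,scc[7]=?)
step 2: low=(low[0]=0,low[1]=?,low[2]=?,low[3]=?,low[4]=?,low[5]=?,low[6]=1,low[7]=?); scc=(scc[0]=1,scc[1]=?,scc[2]=?,scc[3]=?,scc[4]=?,scc[5]=?,scc[6]=0,scc[7]=?)
step 3: low=(low[0]=0,low[1]=2,low[2]=?,low[3]=2,low[4]=3,low[5]=5,low[6]=1,low[7]=?); scc=(scc[0]=1,scc[1]=?,scc[2]=?,scc[3]=?,scc[4]=?,scc[5]=2,scc[6]=0,scc[7]=?)
step 4: low=(low[0]=0,low[1]=2,low[2]=?,low[3]=2,low[4]=3,low[5]=5,low[6]=1,low[7]=?); scc=(scc[0]=1,scc[1]=?,scc[2]=?,scc[3]=?,scc[4]=?,scc[5]=2,scc[6]=0,scc[7]=?)
step 5: low=(low[0]=0,low[1]=2,low[2]=?,low[3]=2,low[4]=2,low[5]=5,low[6]=1,low[7]=?); scc=(scc[0]=1,scc[1]=?,scc[2]=?,scc[3]=?,scc[4]=?,scc[5]=2,scc[6]=0,scc[7]=?)
step 6: low=(low[0]=0,low[1]=2,low[2]=?,low[3]=2,low[4]=2,low[5]=5,low[6]=1,low[7]=?); scc=(scc[0]=1,scc[1]=3,scc[2]=?,scc[3]=3,scc[4]=3,scc[5]=2,scc[6]=0,scc[7]=?)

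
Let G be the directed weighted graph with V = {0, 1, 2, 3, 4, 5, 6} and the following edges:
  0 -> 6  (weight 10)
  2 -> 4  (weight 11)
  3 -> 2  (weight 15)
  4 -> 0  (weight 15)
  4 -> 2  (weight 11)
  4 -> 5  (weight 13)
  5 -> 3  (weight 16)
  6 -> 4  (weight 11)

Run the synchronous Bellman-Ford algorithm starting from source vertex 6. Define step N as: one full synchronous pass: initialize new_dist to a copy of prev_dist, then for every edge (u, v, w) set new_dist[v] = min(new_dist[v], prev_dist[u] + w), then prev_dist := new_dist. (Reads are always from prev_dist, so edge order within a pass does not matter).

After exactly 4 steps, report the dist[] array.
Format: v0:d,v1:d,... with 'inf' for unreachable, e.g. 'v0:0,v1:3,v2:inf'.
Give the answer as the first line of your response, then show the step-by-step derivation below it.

v0:26,v1:inf,v2:22,v3:40,v4:11,v5:24,v6:0

step 1: dist = v0:inf,v1:inf,v2:inf,v3:inf,v4:11,v5:inf,v6:0
step 2: dist = v0:26,v1:inf,v2:22,v3:inf,v4:11,v5:24,v6:0
step 3: dist = v0:26,v1:inf,v2:22,v3:40,v4:11,v5:24,v6:0
step 4: dist = v0:26,v1:inf,v2:22,v3:40,v4:11,v5:24,v6:0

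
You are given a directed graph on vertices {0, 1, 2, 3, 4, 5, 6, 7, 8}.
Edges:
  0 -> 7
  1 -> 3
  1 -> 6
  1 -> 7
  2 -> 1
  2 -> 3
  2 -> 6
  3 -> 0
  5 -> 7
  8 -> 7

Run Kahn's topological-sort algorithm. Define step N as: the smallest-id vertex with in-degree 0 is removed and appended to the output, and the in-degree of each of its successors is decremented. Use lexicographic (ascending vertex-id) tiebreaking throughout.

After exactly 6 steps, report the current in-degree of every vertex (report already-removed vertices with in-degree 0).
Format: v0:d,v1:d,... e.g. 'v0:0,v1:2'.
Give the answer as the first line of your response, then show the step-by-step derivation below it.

v0:0,v1:0,v2:0,v3:0,v4:0,v5:0,v6:0,v7:1,v8:0

step 1: output 2; order=[2]; indeg=(1,0,0,1,0,0,1,4,0)
step 2: output 1; order=[2,1]; indeg=(1,0,0,0,0,0,0,3,0)
step 3: output 3; order=[2,1,3]; indeg=(0,0,0,0,0,0,0,3,0)
step 4: output 0; order=[2,1,3,0]; indeg=(0,0,0,0,0,0,0,2,0)
step 5: output 4; order=[2,1,3,0,4]; indeg=(0,0,0,0,0,0,0,2,0)
step 6: output 5; order=[2,1,3,0,4,5]; indeg=(0,0,0,0,0,0,0,1,0)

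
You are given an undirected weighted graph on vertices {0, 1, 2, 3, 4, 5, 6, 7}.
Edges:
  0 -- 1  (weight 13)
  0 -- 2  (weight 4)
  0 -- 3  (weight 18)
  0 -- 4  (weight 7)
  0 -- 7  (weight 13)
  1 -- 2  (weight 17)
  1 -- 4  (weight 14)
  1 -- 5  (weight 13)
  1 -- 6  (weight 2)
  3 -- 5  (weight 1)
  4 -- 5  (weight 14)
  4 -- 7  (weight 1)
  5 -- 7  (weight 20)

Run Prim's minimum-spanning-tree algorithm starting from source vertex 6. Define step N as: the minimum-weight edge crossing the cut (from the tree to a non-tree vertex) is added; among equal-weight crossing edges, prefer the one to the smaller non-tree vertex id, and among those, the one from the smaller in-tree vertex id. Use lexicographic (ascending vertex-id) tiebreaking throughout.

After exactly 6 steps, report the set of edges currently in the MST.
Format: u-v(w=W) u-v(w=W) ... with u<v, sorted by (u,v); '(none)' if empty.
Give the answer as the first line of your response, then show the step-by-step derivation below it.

0-1(w=13) 0-2(w=4) 0-4(w=7) 1-5(w=13) 1-6(w=2) 4-7(w=1)

step 1: add edge 1-6 (w=2); MST = {1-6(w=2)}
step 2: add edge 0-1 (w=13); MST = {0-1(w=13) 1-6(w=2)}
step 3: add edge 0-2 (w=4); MST = {0-1(w=13) 0-2(w=4) 1-6(w=2)}
step 4: add edge 0-4 (w=7); MST = {0-1(w=13) 0-2(w=4) 0-4(w=7) 1-6(w=2)}
step 5: add edge 4-7 (w=1); MST = {0-1(w=13) 0-2(w=4) 0-4(w=7) 1-6(w=2) 4-7(w=1)}
step 6: add edge 1-5 (w=13); MST = {0-1(w=13) 0-2(w=4) 0-4(w=7) 1-5(w=13) 1-6(w=2) 4-7(w=1)}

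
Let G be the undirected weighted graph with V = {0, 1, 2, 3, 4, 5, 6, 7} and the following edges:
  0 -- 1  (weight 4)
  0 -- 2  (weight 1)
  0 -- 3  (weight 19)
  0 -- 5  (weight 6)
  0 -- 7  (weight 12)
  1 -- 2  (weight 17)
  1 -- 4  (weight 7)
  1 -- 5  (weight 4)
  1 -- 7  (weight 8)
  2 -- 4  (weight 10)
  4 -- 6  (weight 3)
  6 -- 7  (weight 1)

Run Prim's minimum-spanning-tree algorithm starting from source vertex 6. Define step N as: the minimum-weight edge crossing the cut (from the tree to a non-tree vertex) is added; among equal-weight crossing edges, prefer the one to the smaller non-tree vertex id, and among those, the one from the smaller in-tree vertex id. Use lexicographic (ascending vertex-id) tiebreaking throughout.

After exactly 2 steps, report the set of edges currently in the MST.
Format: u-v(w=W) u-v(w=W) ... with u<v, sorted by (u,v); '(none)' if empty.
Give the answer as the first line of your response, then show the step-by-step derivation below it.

4-6(w=3) 6-7(w=1)

step 1: add edge 6-7 (w=1); MST = {6-7(w=1)}
step 2: add edge 4-6 (w=3); MST = {4-6(w=3) 6-7(w=1)}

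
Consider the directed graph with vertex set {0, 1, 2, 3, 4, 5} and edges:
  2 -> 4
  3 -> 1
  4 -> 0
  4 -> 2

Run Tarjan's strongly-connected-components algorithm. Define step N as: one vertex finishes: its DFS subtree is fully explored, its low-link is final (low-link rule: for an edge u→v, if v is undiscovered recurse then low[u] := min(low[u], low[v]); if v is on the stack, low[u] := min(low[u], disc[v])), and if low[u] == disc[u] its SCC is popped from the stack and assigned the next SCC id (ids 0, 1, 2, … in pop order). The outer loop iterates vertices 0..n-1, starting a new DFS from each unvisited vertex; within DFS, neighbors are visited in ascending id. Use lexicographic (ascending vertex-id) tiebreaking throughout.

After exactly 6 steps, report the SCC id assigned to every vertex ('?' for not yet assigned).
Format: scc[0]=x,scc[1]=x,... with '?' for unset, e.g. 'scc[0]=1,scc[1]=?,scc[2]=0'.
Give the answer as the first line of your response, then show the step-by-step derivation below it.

scc[0]=0,scc[1]=1,scc[2]=2,scc[3]=3,scc[4]=2,scc[5]=4

step 1: low=(low[0]=0,low[1]=?,low[2]=?,low[3]=?,low[4]=?,low[5]=?); scc=(scc[0]=0,scc[1]=?,scc[2]=?,scc[3]=?,scc[4]=?,scc[5]=?)
step 2: low=(low[0]=0,low[1]=1,low[2]=?,low[3]=?,low[4]=?,low[5]=?); scc=(scc[0]=0,scc[1]=1,scc[2]=?,scc[3]=?,scc[4]=?,scc[5]=?)
step 3: low=(low[0]=0,low[1]=1,low[2]=2,low[3]=?,low[4]=2,low[5]=?); scc=(scc[0]=0,scc[1]=1,scc[2]=?,scc[3]=?,scc[4]=?,scc[5]=?)
step 4: low=(low[0]=0,low[1]=1,low[2]=2,low[3]=?,low[4]=2,low[5]=?); scc=(scc[0]=0,scc[1]=1,scc[2]=2,scc[3]=?,scc[4]=2,scc[5]=?)
step 5: low=(low[0]=0,low[1]=1,low[2]=2,low[3]=4,low[4]=2,low[5]=?); scc=(scc[0]=0,scc[1]=1,scc[2]=2,scc[3]=3,scc[4]=2,scc[5]=?)
step 6: low=(low[0]=0,low[1]=1,low[2]=2,low[3]=4,low[4]=2,low[5]=5); scc=(scc[0]=0,scc[1]=1,scc[2]=2,scc[3]=3,scc[4]=2,scc[5]=4)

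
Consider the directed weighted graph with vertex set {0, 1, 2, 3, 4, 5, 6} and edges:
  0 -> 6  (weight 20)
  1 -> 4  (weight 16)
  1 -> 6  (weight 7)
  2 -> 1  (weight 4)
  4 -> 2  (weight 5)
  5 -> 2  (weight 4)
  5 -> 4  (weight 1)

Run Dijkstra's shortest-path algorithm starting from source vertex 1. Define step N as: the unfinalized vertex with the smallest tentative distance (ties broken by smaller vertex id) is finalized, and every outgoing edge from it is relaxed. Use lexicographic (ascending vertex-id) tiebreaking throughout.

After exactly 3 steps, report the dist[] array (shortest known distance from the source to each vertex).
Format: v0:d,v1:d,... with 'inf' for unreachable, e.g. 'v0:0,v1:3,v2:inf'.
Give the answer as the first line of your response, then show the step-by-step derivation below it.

v0:inf,v1:0,v2:21,v3:inf,v4:16,v5:inf,v6:7

step 1: dist = v0:inf,v1:0,v2:inf,v3:inf,v4:16,v5:inf,v6:7
step 2: dist = v0:inf,v1:0,v2:inf,v3:inf,v4:16,v5:inf,v6:7
step 3: dist = v0:inf,v1:0,v2:21,v3:inf,v4:16,v5:inf,v6:7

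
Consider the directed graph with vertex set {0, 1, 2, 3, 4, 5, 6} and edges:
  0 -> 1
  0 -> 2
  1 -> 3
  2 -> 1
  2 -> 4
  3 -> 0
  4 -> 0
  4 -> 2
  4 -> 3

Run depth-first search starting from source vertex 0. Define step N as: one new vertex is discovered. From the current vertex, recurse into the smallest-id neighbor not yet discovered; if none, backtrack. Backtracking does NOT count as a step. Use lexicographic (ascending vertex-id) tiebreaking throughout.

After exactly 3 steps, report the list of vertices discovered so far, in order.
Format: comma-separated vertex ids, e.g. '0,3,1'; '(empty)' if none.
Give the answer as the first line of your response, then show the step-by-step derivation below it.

0,1,3

step 1: discover 0; path=0; order=0
step 2: discover 1; path=0>1; order=0,1
step 3: discover 3; path=0>1>3; order=0,1,3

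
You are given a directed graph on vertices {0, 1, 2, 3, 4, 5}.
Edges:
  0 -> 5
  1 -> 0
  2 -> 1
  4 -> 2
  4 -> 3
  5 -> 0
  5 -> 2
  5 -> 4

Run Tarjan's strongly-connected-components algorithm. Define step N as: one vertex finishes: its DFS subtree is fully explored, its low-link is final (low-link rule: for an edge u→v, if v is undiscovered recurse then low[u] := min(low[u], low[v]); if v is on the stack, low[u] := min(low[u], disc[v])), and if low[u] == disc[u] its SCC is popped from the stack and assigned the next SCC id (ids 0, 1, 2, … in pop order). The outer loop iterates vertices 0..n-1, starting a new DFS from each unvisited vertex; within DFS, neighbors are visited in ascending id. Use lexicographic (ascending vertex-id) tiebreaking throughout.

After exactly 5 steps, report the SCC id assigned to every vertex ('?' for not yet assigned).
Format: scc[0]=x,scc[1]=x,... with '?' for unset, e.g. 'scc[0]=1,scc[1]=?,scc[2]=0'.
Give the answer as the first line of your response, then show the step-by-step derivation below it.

scc[0]=?,scc[1]=?,scc[2]=?,scc[3]=0,scc[4]=?,scc[5]=?

step 1: low=(low[0]=0,low[1]=0,low[2]=2,low[3]=?,low[4]=?,low[5]=0); scc=(scc[0]=?,scc[1]=?,scc[2]=?,scc[3]=?,scc[4]=?,scc[5]=?)
step 2: low=(low[0]=0,low[1]=0,low[2]=0,low[3]=?,low[4]=?,low[5]=0); scc=(scc[0]=?,scc[1]=?,scc[2]=?,scc[3]=?,scc[4]=?,scc[5]=?)
step 3: low=(low[0]=0,low[1]=0,low[2]=0,low[3]=5,low[4]=2,low[5]=0); scc=(scc[0]=?,scc[1]=?,scc[2]=?,scc[3]=0,scc[4]=?,scc[5]=?)
step 4: low=(low[0]=0,low[1]=0,low[2]=0,low[3]=5,low[4]=2,low[5]=0); scc=(scc[0]=?,scc[1]=?,scc[2]=?,scc[3]=0,scc[4]=?,scc[5]=?)
step 5: low=(low[0]=0,low[1]=0,low[2]=0,low[3]=5,low[4]=2,low[5]=0); scc=(scc[0]=?,scc[1]=?,scc[2]=?,scc[3]=0,scc[4]=?,scc[5]=?)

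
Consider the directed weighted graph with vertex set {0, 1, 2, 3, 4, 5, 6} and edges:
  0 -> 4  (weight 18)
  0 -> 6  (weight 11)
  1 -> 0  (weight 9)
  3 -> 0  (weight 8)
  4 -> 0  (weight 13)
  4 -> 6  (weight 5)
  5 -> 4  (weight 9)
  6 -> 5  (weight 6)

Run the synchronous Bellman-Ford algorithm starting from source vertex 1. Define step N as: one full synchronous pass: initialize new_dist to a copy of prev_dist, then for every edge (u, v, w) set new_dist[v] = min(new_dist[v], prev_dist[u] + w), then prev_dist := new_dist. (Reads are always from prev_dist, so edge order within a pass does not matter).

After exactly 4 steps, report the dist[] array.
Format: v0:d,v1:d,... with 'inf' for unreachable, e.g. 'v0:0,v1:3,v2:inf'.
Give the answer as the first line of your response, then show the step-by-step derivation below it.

v0:9,v1:0,v2:inf,v3:inf,v4:27,v5:26,v6:20

step 1: dist = v0:9,v1:0,v2:inf,v3:inf,v4:inf,v5:inf,v6:inf
step 2: dist = v0:9,v1:0,v2:inf,v3:inf,v4:27,v5:inf,v6:20
step 3: dist = v0:9,v1:0,v2:inf,v3:inf,v4:27,v5:26,v6:20
step 4: dist = v0:9,v1:0,v2:inf,v3:inf,v4:27,v5:26,v6:20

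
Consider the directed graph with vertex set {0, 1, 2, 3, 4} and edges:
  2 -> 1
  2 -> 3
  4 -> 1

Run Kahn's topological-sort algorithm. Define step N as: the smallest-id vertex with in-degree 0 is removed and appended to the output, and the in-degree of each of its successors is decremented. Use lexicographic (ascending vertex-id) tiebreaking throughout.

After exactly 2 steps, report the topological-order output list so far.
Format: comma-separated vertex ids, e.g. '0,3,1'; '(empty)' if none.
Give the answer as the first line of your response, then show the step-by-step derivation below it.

0,2

step 1: output 0; order=[0]; indeg=(0,2,0,1,0)
step 2: output 2; order=[0,2]; indeg=(0,1,0,0,0)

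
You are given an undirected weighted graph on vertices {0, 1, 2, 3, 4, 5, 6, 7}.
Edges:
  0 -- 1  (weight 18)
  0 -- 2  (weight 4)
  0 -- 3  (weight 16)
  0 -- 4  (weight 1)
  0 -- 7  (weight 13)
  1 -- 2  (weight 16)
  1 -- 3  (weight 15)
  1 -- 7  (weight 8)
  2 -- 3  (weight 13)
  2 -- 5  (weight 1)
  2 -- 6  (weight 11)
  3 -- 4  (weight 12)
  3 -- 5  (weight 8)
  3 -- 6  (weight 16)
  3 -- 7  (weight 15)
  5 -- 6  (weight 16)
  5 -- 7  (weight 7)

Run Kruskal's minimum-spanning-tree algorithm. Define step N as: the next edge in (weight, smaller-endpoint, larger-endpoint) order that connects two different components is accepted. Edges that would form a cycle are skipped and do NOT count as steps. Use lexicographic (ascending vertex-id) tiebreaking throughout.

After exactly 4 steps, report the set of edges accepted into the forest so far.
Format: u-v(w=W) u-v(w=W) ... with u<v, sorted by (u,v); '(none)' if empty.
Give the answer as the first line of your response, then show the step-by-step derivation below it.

0-2(w=4) 0-4(w=1) 2-5(w=1) 5-7(w=7)

step 1: add edge 0-4 (w=1); MST = {0-4(w=1)}
step 2: add edge 2-5 (w=1); MST = {0-4(w=1) 2-5(w=1)}
step 3: add edge 0-2 (w=4); MST = {0-2(w=4) 0-4(w=1) 2-5(w=1)}
step 4: add edge 5-7 (w=7); MST = {0-2(w=4) 0-4(w=1) 2-5(w=1) 5-7(w=7)}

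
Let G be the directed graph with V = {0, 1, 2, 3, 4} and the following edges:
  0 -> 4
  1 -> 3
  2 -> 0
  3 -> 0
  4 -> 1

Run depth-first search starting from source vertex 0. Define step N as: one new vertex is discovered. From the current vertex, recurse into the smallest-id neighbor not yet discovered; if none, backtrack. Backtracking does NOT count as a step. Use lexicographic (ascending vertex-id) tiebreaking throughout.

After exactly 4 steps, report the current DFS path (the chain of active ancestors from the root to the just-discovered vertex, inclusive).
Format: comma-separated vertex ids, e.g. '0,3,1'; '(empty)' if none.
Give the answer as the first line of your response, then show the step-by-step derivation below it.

0,4,1,3

step 1: discover 0; path=0; order=0
step 2: discover 4; path=0>4; order=0,4
step 3: discover 1; path=0>4>1; order=0,4,1
step 4: discover 3; path=0>4>1>3; order=0,4,1,3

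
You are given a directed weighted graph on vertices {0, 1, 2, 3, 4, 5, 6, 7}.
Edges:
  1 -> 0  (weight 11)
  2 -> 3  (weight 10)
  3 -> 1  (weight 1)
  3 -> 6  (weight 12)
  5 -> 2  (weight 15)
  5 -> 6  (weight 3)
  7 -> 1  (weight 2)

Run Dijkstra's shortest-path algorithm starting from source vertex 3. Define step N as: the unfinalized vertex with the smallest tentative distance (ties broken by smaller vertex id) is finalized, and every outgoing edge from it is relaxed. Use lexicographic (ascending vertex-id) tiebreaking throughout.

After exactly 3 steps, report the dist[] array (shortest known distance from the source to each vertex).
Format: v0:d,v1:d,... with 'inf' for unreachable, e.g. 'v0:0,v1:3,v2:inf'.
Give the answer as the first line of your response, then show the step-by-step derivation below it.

v0:12,v1:1,v2:inf,v3:0,v4:inf,v5:inf,v6:12,v7:inf

step 1: dist = v0:inf,v1:1,v2:inf,v3:0,v4:inf,v5:inf,v6:12,v7:inf
step 2: dist = v0:12,v1:1,v2:inf,v3:0,v4:inf,v5:inf,v6:12,v7:inf
step 3: dist = v0:12,v1:1,v2:inf,v3:0,v4:inf,v5:inf,v6:12,v7:inf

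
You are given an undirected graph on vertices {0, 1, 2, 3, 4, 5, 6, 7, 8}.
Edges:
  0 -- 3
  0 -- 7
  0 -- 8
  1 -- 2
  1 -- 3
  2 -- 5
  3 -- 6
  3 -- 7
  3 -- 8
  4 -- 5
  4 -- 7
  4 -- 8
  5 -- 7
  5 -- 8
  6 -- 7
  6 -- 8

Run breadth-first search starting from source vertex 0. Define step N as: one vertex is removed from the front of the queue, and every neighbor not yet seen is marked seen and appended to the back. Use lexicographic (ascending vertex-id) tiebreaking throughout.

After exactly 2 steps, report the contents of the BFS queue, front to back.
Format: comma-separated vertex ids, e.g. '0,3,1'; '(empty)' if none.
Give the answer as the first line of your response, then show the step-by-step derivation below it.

7,8,1,6

step 1: dequeue 0; queue=[3,7,8]; order=0
step 2: dequeue 3; queue=[7,8,1,6]; order=0,3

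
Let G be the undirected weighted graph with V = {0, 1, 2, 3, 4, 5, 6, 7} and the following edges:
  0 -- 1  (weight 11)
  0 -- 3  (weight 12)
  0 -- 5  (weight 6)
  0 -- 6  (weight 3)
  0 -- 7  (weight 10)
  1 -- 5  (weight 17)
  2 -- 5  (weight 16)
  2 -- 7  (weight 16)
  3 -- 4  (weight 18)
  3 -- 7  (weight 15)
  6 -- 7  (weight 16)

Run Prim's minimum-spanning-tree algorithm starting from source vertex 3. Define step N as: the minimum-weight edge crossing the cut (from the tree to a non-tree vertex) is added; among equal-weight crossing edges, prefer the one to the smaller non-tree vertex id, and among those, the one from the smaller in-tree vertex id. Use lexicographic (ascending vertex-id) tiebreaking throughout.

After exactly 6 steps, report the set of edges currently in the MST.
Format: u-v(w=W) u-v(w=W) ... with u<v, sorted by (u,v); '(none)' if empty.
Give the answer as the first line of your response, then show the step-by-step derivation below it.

0-1(w=11) 0-3(w=12) 0-5(w=6) 0-6(w=3) 0-7(w=10) 2-5(w=16)

step 1: add edge 0-3 (w=12); MST = {0-3(w=12)}
step 2: add edge 0-6 (w=3); MST = {0-3(w=12) 0-6(w=3)}
step 3: add edge 0-5 (w=6); MST = {0-3(w=12) 0-5(w=6) 0-6(w=3)}
step 4: add edge 0-7 (w=10); MST = {0-3(w=12) 0-5(w=6) 0-6(w=3) 0-7(w=10)}
step 5: add edge 0-1 (w=11); MST = {0-1(w=11) 0-3(w=12) 0-5(w=6) 0-6(w=3) 0-7(w=10)}
step 6: add edge 2-5 (w=16); MST = {0-1(w=11) 0-3(w=12) 0-5(w=6) 0-6(w=3) 0-7(w=10) 2-5(w=16)}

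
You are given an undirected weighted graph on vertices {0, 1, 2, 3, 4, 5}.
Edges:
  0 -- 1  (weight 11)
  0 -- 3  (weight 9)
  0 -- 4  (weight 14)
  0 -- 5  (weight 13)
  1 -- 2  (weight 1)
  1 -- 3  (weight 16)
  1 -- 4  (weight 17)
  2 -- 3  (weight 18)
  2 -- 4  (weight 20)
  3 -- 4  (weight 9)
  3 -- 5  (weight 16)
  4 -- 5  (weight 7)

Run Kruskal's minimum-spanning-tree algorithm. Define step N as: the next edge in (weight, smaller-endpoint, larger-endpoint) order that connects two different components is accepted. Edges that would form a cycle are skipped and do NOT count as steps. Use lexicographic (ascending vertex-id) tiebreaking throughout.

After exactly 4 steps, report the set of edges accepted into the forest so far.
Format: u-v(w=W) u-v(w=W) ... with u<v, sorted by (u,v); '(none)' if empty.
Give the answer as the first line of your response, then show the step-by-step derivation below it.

0-3(w=9) 1-2(w=1) 3-4(w=9) 4-5(w=7)

step 1: add edge 1-2 (w=1); MST = {1-2(w=1)}
step 2: add edge 4-5 (w=7); MST = {1-2(w=1) 4-5(w=7)}
step 3: add edge 0-3 (w=9); MST = {0-3(w=9) 1-2(w=1) 4-5(w=7)}
step 4: add edge 3-4 (w=9); MST = {0-3(w=9) 1-2(w=1) 3-4(w=9) 4-5(w=7)}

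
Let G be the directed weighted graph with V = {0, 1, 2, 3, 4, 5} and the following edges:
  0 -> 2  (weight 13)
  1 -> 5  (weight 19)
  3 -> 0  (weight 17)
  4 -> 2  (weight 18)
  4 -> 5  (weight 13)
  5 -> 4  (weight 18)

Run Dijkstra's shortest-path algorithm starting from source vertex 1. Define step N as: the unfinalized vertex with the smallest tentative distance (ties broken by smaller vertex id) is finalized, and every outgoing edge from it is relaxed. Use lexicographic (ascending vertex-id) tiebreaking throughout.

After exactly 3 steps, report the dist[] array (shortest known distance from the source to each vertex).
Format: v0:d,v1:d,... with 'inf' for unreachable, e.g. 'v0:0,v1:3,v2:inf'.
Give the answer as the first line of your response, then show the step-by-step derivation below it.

v0:inf,v1:0,v2:55,v3:inf,v4:37,v5:19

step 1: dist = v0:inf,v1:0,v2:inf,v3:inf,v4:inf,v5:19
step 2: dist = v0:inf,v1:0,v2:inf,v3:inf,v4:37,v5:19
step 3: dist = v0:inf,v1:0,v2:55,v3:inf,v4:37,v5:19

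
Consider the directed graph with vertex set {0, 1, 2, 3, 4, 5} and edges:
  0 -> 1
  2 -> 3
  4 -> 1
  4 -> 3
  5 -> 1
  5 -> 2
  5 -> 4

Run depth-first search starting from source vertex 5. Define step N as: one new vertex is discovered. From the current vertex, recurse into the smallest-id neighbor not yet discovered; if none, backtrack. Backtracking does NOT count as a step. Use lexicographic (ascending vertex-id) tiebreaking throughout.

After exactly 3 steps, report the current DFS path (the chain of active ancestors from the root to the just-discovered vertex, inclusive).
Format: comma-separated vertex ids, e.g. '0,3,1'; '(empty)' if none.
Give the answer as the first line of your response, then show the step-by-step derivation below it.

5,2

step 1: discover 5; path=5; order=5
step 2: discover 1; path=5>1; order=5,1
step 3: discover 2; path=5>2; order=5,1,2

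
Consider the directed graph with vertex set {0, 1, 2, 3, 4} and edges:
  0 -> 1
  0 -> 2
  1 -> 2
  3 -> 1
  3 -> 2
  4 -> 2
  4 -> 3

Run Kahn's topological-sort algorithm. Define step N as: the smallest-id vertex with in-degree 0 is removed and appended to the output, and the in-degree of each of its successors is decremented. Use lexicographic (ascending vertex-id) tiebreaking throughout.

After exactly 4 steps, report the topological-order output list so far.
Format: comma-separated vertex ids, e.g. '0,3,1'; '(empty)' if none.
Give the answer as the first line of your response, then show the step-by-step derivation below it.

0,4,3,1

step 1: output 0; order=[0]; indeg=(0,1,3,1,0)
step 2: output 4; order=[0,4]; indeg=(0,1,2,0,0)
step 3: output 3; order=[0,4,3]; indeg=(0,0,1,0,0)
step 4: output 1; order=[0,4,3,1]; indeg=(0,0,0,0,0)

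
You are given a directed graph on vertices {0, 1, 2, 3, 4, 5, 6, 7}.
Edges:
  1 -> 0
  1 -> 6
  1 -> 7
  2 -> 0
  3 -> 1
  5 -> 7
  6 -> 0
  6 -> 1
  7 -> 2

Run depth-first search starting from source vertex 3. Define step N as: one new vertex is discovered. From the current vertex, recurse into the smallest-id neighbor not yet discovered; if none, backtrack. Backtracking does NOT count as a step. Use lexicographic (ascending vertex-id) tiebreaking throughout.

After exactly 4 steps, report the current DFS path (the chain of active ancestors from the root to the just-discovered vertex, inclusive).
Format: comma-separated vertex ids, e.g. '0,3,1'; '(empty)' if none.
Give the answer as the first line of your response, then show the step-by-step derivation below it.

3,1,6

step 1: discover 3; path=3; order=3
step 2: discover 1; path=3>1; order=3,1
step 3: discover 0; path=3>1>0; order=3,1,0
step 4: discover 6; path=3>1>6; order=3,1,0,6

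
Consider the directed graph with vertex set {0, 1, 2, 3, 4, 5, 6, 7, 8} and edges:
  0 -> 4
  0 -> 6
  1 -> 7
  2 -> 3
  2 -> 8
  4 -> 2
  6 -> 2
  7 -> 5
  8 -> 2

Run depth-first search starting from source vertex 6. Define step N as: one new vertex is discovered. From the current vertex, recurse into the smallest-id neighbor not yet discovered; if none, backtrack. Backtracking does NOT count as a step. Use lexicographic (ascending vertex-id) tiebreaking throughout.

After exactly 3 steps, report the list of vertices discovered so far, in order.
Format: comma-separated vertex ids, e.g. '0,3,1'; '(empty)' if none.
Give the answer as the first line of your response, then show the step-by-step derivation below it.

6,2,3

step 1: discover 6; path=6; order=6
step 2: discover 2; path=6>2; order=6,2
step 3: discover 3; path=6>2>3; order=6,2,3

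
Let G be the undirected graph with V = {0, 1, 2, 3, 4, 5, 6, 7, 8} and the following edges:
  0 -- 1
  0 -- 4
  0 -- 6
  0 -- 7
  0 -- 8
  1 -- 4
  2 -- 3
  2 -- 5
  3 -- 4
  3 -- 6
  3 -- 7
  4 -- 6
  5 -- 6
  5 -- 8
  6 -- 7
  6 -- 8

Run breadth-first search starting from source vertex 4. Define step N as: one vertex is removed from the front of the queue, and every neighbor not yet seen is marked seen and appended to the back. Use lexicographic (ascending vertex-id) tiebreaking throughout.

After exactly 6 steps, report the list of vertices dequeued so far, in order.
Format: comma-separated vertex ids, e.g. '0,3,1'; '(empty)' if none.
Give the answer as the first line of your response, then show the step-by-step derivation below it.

4,0,1,3,6,7

step 1: dequeue 4; queue=[0,1,3,6]; order=4
step 2: dequeue 0; queue=[1,3,6,7,8]; order=4,0
step 3: dequeue 1; queue=[3,6,7,8]; order=4,0,1
step 4: dequeue 3; queue=[6,7,8,2]; order=4,0,1,3
step 5: dequeue 6; queue=[7,8,2,5]; order=4,0,1,3,6
step 6: dequeue 7; queue=[8,2,5]; order=4,0,1,3,6,7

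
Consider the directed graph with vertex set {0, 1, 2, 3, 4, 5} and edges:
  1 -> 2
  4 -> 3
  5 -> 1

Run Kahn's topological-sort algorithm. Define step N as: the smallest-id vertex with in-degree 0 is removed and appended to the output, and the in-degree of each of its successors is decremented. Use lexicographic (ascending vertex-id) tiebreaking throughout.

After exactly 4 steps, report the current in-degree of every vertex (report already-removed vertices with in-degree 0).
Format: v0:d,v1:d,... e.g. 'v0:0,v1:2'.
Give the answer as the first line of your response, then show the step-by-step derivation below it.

v0:0,v1:0,v2:1,v3:0,v4:0,v5:0

step 1: output 0; order=[0]; indeg=(0,1,1,1,0,0)
step 2: output 4; order=[0,4]; indeg=(0,1,1,0,0,0)
step 3: output 3; order=[0,4,3]; indeg=(0,1,1,0,0,0)
step 4: output 5; order=[0,4,3,5]; indeg=(0,0,1,0,0,0)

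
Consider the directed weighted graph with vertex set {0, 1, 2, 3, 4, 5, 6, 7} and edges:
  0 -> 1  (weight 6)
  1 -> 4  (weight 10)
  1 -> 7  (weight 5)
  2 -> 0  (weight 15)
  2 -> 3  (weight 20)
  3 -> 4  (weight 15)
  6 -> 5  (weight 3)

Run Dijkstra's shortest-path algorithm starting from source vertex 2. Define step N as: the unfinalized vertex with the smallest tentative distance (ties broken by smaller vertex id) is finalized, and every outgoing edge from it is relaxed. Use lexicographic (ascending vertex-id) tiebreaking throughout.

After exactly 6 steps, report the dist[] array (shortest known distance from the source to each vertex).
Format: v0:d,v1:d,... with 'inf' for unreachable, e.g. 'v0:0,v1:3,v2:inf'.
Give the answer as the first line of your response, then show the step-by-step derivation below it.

v0:15,v1:21,v2:0,v3:20,v4:31,v5:inf,v6:inf,v7:26

step 1: dist = v0:15,v1:inf,v2:0,v3:20,v4:inf,v5:inf,v6:inf,v7:inf
step 2: dist = v0:15,v1:21,v2:0,v3:20,v4:inf,v5:inf,v6:inf,v7:inf
step 3: dist = v0:15,v1:21,v2:0,v3:20,v4:35,v5:inf,v6:inf,v7:inf
step 4: dist = v0:15,v1:21,v2:0,v3:20,v4:31,v5:inf,v6:inf,v7:26
step 5: dist = v0:15,v1:21,v2:0,v3:20,v4:31,v5:inf,v6:inf,v7:26
step 6: dist = v0:15,v1:21,v2:0,v3:20,v4:31,v5:inf,v6:inf,v7:26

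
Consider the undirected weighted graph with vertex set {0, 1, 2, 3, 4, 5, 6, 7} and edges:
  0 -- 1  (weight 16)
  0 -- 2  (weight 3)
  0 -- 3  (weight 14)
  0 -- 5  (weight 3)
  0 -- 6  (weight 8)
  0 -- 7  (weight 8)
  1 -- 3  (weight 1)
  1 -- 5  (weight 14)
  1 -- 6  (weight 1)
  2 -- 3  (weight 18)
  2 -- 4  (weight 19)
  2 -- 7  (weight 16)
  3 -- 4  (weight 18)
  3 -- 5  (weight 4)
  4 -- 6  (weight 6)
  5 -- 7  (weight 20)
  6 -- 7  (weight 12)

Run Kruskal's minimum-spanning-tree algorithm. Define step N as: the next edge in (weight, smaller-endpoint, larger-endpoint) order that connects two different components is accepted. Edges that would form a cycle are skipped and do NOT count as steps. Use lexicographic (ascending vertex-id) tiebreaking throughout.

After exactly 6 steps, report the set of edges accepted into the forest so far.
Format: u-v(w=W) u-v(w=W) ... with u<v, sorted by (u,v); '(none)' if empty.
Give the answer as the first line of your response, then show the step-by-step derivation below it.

0-2(w=3) 0-5(w=3) 1-3(w=1) 1-6(w=1) 3-5(w=4) 4-6(w=6)

step 1: add edge 1-3 (w=1); MST = {1-3(w=1)}
step 2: add edge 1-6 (w=1); MST = {1-3(w=1) 1-6(w=1)}
step 3: add edge 0-2 (w=3); MST = {0-2(w=3) 1-3(w=1) 1-6(w=1)}
step 4: add edge 0-5 (w=3); MST = {0-2(w=3) 0-5(w=3) 1-3(w=1) 1-6(w=1)}
step 5: add edge 3-5 (w=4); MST = {0-2(w=3) 0-5(w=3) 1-3(w=1) 1-6(w=1) 3-5(w=4)}
step 6: add edge 4-6 (w=6); MST = {0-2(w=3) 0-5(w=3) 1-3(w=1) 1-6(w=1) 3-5(w=4) 4-6(w=6)}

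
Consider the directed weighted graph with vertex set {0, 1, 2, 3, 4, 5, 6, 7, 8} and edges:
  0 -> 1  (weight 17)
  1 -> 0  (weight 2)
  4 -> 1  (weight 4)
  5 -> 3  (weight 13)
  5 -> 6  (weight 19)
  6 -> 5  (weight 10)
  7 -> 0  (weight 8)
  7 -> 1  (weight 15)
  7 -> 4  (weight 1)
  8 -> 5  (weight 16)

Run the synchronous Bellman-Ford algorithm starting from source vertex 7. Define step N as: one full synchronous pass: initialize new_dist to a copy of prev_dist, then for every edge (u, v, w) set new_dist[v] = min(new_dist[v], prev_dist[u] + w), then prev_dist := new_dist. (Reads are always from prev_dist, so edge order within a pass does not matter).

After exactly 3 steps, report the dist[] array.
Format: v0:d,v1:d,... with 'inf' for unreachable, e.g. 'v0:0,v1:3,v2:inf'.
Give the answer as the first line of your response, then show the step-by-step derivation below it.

v0:7,v1:5,v2:inf,v3:inf,v4:1,v5:inf,v6:inf,v7:0,v8:inf

step 1: dist = v0:8,v1:15,v2:inf,v3:inf,v4:1,v5:inf,v6:inf,v7:0,v8:inf
step 2: dist = v0:8,v1:5,v2:inf,v3:inf,v4:1,v5:inf,v6:inf,v7:0,v8:inf
step 3: dist = v0:7,v1:5,v2:inf,v3:inf,v4:1,v5:inf,v6:inf,v7:0,v8:inf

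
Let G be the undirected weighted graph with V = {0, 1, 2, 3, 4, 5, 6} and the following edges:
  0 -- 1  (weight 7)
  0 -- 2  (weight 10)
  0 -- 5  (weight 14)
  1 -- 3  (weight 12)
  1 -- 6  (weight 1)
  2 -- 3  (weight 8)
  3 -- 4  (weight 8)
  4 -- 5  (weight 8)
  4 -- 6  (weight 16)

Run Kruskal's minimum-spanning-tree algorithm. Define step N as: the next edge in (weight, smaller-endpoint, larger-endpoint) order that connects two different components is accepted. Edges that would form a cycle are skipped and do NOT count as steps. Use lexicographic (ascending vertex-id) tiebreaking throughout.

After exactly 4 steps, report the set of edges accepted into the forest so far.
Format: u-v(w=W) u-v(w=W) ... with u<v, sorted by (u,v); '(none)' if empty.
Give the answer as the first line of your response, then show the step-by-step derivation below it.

0-1(w=7) 1-6(w=1) 2-3(w=8) 3-4(w=8)

step 1: add edge 1-6 (w=1); MST = {1-6(w=1)}
step 2: add edge 0-1 (w=7); MST = {0-1(w=7) 1-6(w=1)}
step 3: add edge 2-3 (w=8); MST = {0-1(w=7) 1-6(w=1) 2-3(w=8)}
step 4: add edge 3-4 (w=8); MST = {0-1(w=7) 1-6(w=1) 2-3(w=8) 3-4(w=8)}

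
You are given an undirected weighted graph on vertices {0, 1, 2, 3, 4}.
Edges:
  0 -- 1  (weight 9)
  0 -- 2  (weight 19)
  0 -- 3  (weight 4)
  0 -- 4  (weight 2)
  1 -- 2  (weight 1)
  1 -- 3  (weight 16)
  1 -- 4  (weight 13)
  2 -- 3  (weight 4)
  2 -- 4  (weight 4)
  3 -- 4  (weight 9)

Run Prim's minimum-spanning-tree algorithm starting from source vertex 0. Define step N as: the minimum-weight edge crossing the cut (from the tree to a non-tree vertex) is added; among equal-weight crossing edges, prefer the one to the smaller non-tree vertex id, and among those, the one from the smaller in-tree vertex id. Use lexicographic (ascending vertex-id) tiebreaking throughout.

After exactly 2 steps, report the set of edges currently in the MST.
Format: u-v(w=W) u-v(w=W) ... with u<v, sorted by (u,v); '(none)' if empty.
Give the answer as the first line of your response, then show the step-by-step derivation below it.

0-4(w=2) 2-4(w=4)

step 1: add edge 0-4 (w=2); MST = {0-4(w=2)}
step 2: add edge 2-4 (w=4); MST = {0-4(w=2) 2-4(w=4)}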